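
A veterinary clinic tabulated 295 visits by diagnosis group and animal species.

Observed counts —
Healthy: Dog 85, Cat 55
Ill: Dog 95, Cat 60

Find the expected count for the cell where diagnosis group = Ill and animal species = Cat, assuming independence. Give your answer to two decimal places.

Row total (Ill) = 155; column total (Cat) = 115; grand total N = 295.
Expected count = (row total × column total) / N = 155 × 115 / 295 = 60.42.

60.42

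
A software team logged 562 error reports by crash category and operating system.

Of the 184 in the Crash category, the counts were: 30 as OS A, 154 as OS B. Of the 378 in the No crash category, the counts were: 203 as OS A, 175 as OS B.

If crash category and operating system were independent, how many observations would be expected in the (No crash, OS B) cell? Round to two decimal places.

Row total (No crash) = 378; column total (OS B) = 329; grand total N = 562.
Expected count = (row total × column total) / N = 378 × 329 / 562 = 221.28.

221.28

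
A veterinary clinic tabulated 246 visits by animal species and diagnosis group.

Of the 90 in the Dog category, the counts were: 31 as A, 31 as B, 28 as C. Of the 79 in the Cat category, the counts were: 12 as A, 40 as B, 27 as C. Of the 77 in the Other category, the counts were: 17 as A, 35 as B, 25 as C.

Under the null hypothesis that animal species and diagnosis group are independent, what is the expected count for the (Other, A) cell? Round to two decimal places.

18.78

Row total (Other) = 77; column total (A) = 60; grand total N = 246.
Expected count = (row total × column total) / N = 77 × 60 / 246 = 18.78.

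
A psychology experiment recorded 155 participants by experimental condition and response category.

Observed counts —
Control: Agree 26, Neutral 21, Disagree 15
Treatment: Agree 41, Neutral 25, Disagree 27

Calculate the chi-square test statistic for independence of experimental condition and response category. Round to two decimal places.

Row totals: 62, 93. Column totals: 67, 46, 42. Grand total N = 155.
Expected counts (row total × column total / N):
  Control, Agree: 62×67/155 = 26.800
  Control, Neutral: 62×46/155 = 18.400
  Control, Disagree: 62×42/155 = 16.800
  Treatment, Agree: 93×67/155 = 40.200
  Treatment, Neutral: 93×46/155 = 27.600
  Treatment, Disagree: 93×42/155 = 25.200
Contributions (O − E)²/E:
  (26 − 26.800)²/26.800 = 0.0239
  (21 − 18.400)²/18.400 = 0.3674
  (15 − 16.800)²/16.800 = 0.1929
  (41 − 40.200)²/40.200 = 0.0159
  (25 − 27.600)²/27.600 = 0.2449
  (27 − 25.200)²/25.200 = 0.1286
χ² = 0.0239 + 0.3674 + 0.1929 + 0.0159 + 0.2449 + 0.1286 = 0.97

0.97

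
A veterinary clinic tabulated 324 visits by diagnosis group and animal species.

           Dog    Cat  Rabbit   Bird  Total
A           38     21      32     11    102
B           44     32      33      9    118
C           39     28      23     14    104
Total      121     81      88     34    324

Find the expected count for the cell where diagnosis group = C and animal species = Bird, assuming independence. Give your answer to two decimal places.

Row total (C) = 104; column total (Bird) = 34; grand total N = 324.
Expected count = (row total × column total) / N = 104 × 34 / 324 = 10.91.

10.91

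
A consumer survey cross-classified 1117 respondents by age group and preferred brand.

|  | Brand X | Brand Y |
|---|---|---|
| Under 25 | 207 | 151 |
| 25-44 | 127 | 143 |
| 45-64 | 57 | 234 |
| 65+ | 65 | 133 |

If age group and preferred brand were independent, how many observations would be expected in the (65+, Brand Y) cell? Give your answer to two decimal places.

Row total (65+) = 198; column total (Brand Y) = 661; grand total N = 1117.
Expected count = (row total × column total) / N = 198 × 661 / 1117 = 117.17.

117.17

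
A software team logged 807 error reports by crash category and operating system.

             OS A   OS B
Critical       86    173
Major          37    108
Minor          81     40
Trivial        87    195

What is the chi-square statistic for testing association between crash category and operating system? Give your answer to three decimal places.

61.275

Row totals: 259, 145, 121, 282. Column totals: 291, 516. Grand total N = 807.
Expected counts (row total × column total / N):
  Critical, OS A: 259×291/807 = 93.39405
  Critical, OS B: 259×516/807 = 165.60595
  Major, OS A: 145×291/807 = 52.28625
  Major, OS B: 145×516/807 = 92.71375
  Minor, OS A: 121×291/807 = 43.63197
  Minor, OS B: 121×516/807 = 77.36803
  Trivial, OS A: 282×291/807 = 101.68773
  Trivial, OS B: 282×516/807 = 180.31227
Contributions (O − E)²/E:
  (86 − 93.39405)²/93.39405 = 0.5854
  (173 − 165.60595)²/165.60595 = 0.3301
  (37 − 52.28625)²/52.28625 = 4.4690
  (108 − 92.71375)²/92.71375 = 2.5203
  (81 − 43.63197)²/43.63197 = 32.0034
  (40 − 77.36803)²/77.36803 = 18.0484
  (87 − 101.68773)²/101.68773 = 2.1215
  (195 − 180.31227)²/180.31227 = 1.1964
χ² = 0.5854 + 0.3301 + 4.4690 + 2.5203 + 32.0034 + 18.0484 + 2.1215 + 1.1964 = 61.275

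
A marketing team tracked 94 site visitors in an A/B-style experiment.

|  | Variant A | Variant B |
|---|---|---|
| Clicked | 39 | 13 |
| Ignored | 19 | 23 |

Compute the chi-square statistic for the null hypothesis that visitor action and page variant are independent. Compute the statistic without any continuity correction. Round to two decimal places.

Row totals: 52, 42. Column totals: 58, 36. Grand total N = 94.
Expected counts (row total × column total / N):
  Clicked, Variant A: 52×58/94 = 32.085
  Clicked, Variant B: 52×36/94 = 19.915
  Ignored, Variant A: 42×58/94 = 25.915
  Ignored, Variant B: 42×36/94 = 16.085
Contributions (O − E)²/E:
  (39 − 32.085)²/32.085 = 1.4903
  (13 − 19.915)²/19.915 = 2.4011
  (19 − 25.915)²/25.915 = 1.8452
  (23 − 16.085)²/16.085 = 2.9728
χ² = 1.4903 + 2.4011 + 1.8452 + 2.9728 = 8.71

8.71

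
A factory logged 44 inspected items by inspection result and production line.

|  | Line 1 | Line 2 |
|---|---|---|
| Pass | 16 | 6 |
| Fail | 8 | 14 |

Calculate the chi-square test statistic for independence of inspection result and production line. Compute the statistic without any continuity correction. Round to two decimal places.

Row totals: 22, 22. Column totals: 24, 20. Grand total N = 44.
Expected counts (row total × column total / N):
  Pass, Line 1: 22×24/44 = 12.000
  Pass, Line 2: 22×20/44 = 10.000
  Fail, Line 1: 22×24/44 = 12.000
  Fail, Line 2: 22×20/44 = 10.000
Contributions (O − E)²/E:
  (16 − 12.000)²/12.000 = 1.3333
  (6 − 10.000)²/10.000 = 1.6000
  (8 − 12.000)²/12.000 = 1.3333
  (14 − 10.000)²/10.000 = 1.6000
χ² = 1.3333 + 1.6000 + 1.3333 + 1.6000 = 5.87

5.87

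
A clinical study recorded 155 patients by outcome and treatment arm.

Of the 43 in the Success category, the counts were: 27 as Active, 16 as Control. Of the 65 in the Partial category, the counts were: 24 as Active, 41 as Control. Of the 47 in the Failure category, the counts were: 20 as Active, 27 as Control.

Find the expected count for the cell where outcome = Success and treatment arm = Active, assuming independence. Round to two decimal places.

Row total (Success) = 43; column total (Active) = 71; grand total N = 155.
Expected count = (row total × column total) / N = 43 × 71 / 155 = 19.70.

19.70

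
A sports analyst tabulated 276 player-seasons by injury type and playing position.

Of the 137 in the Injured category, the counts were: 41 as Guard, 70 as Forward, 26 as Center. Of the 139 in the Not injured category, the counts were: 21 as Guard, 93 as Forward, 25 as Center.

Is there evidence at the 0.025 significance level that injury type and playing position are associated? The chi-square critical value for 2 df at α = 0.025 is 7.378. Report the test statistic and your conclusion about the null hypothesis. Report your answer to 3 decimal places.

9.703; reject H₀

Row totals: 137, 139. Column totals: 62, 163, 51. Grand total N = 276.
Expected counts (row total × column total / N):
  Injured, Guard: 137×62/276 = 30.7754
  Injured, Forward: 137×163/276 = 80.9094
  Injured, Center: 137×51/276 = 25.3152
  Not injured, Guard: 139×62/276 = 31.2246
  Not injured, Forward: 139×163/276 = 82.0906
  Not injured, Center: 139×51/276 = 25.6848
Contributions (O − E)²/E:
  (41 − 30.7754)²/30.7754 = 3.3969
  (70 − 80.9094)²/80.9094 = 1.4710
  (26 − 25.3152)²/25.3152 = 0.0185
  (21 − 31.2246)²/31.2246 = 3.3481
  (93 − 82.0906)²/82.0906 = 1.4498
  (25 − 25.6848)²/25.6848 = 0.0183
χ² = 3.3969 + 1.4710 + 0.0185 + 3.3481 + 1.4498 + 0.0183 = 9.703
df = (2−1)(3−1) = 2. Since 9.703 > 7.378, reject the null hypothesis of independence at α = 0.025.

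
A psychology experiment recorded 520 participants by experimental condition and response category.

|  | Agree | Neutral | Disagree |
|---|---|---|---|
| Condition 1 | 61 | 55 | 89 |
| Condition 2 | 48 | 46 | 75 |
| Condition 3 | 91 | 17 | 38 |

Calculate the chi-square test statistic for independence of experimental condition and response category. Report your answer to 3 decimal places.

49.644

Row totals: 205, 169, 146. Column totals: 200, 118, 202. Grand total N = 520.
Expected counts (row total × column total / N):
  Condition 1, Agree: 205×200/520 = 78.8462
  Condition 1, Neutral: 205×118/520 = 46.5192
  Condition 1, Disagree: 205×202/520 = 79.6346
  Condition 2, Agree: 169×200/520 = 65.0000
  Condition 2, Neutral: 169×118/520 = 38.3500
  Condition 2, Disagree: 169×202/520 = 65.6500
  Condition 3, Agree: 146×200/520 = 56.1538
  Condition 3, Neutral: 146×118/520 = 33.1308
  Condition 3, Disagree: 146×202/520 = 56.7154
Contributions (O − E)²/E:
  (61 − 78.8462)²/78.8462 = 4.0393
  (55 − 46.5192)²/46.5192 = 1.5461
  (89 − 79.6346)²/79.6346 = 1.1014
  (48 − 65.0000)²/65.0000 = 4.4462
  (46 − 38.3500)²/38.3500 = 1.5260
  (75 − 65.6500)²/65.6500 = 1.3316
  (91 − 56.1538)²/56.1538 = 21.6238
  (17 − 33.1308)²/33.1308 = 7.8538
  (38 − 56.7154)²/56.7154 = 6.1759
χ² = 4.0393 + 1.5461 + 1.1014 + 4.4462 + 1.5260 + 1.3316 + 21.6238 + 7.8538 + 6.1759 = 49.644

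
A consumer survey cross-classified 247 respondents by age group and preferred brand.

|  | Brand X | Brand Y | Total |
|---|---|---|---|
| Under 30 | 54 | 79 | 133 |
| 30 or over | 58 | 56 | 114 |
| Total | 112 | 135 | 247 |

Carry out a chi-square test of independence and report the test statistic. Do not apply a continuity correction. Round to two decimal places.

Grand total N = 247.
Expected counts (row total × column total / N):
  Under 30, Brand X: 133×112/247 = 60.308
  Under 30, Brand Y: 133×135/247 = 72.692
  30 or over, Brand X: 114×112/247 = 51.692
  30 or over, Brand Y: 114×135/247 = 62.308
Contributions (O − E)²/E:
  (54 − 60.308)²/60.308 = 0.6598
  (79 − 72.692)²/72.692 = 0.5474
  (58 − 51.692)²/51.692 = 0.7698
  (56 − 62.308)²/62.308 = 0.6386
χ² = 0.6598 + 0.5474 + 0.7698 + 0.6386 = 2.62

2.62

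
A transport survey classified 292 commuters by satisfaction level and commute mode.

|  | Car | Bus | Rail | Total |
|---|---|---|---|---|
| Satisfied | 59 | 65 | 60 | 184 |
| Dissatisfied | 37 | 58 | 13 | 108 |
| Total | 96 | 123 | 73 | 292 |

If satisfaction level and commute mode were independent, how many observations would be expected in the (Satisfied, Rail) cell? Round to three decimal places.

46.000

Row total (Satisfied) = 184; column total (Rail) = 73; grand total N = 292.
Expected count = (row total × column total) / N = 184 × 73 / 292 = 46.000.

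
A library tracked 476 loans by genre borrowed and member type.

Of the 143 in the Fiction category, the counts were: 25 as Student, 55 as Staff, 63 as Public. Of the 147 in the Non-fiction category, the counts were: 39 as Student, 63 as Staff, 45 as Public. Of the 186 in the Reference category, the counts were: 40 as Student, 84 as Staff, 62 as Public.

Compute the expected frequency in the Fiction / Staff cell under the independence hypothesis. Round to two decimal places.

60.68

Row total (Fiction) = 143; column total (Staff) = 202; grand total N = 476.
Expected count = (row total × column total) / N = 143 × 202 / 476 = 60.68.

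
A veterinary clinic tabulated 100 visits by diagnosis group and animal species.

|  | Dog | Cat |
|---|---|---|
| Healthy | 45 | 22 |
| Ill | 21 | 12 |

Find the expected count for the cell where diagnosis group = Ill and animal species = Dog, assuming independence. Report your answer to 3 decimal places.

Row total (Ill) = 33; column total (Dog) = 66; grand total N = 100.
Expected count = (row total × column total) / N = 33 × 66 / 100 = 21.780.

21.780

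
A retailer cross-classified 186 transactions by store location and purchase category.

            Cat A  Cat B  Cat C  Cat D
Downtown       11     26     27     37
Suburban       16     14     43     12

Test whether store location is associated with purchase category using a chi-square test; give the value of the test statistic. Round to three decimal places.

19.708

Row totals: 101, 85. Column totals: 27, 40, 70, 49. Grand total N = 186.
Expected counts (row total × column total / N):
  Downtown, Cat A: 101×27/186 = 14.6613
  Downtown, Cat B: 101×40/186 = 21.7204
  Downtown, Cat C: 101×70/186 = 38.0108
  Downtown, Cat D: 101×49/186 = 26.6075
  Suburban, Cat A: 85×27/186 = 12.3387
  Suburban, Cat B: 85×40/186 = 18.2796
  Suburban, Cat C: 85×70/186 = 31.9892
  Suburban, Cat D: 85×49/186 = 22.3925
Contributions (O − E)²/E:
  (11 − 14.6613)²/14.6613 = 0.9143
  (26 − 21.7204)²/21.7204 = 0.8432
  (27 − 38.0108)²/38.0108 = 3.1896
  (37 − 26.6075)²/26.6075 = 4.0592
  (16 − 12.3387)²/12.3387 = 1.0864
  (14 − 18.2796)²/18.2796 = 1.0019
  (43 − 31.9892)²/31.9892 = 3.7900
  (12 − 22.3925)²/22.3925 = 4.8232
χ² = 0.9143 + 0.8432 + 3.1896 + 4.0592 + 1.0864 + 1.0019 + 3.7900 + 4.8232 = 19.708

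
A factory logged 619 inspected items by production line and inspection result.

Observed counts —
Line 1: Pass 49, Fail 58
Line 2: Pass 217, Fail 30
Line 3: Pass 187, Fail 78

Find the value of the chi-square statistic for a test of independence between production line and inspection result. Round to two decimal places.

68.91

Row totals: 107, 247, 265. Column totals: 453, 166. Grand total N = 619.
Expected counts (row total × column total / N):
  Line 1, Pass: 107×453/619 = 78.305
  Line 1, Fail: 107×166/619 = 28.695
  Line 2, Pass: 247×453/619 = 180.761
  Line 2, Fail: 247×166/619 = 66.239
  Line 3, Pass: 265×453/619 = 193.934
  Line 3, Fail: 265×166/619 = 71.066
Contributions (O − E)²/E:
  (49 − 78.305)²/78.305 = 10.9672
  (58 − 28.695)²/28.695 = 29.9280
  (217 − 180.761)²/180.761 = 7.2652
  (30 − 66.239)²/66.239 = 19.8262
  (187 − 193.934)²/193.934 = 0.2479
  (78 − 71.066)²/71.066 = 0.6766
χ² = 10.9672 + 29.9280 + 7.2652 + 19.8262 + 0.2479 + 0.6766 = 68.91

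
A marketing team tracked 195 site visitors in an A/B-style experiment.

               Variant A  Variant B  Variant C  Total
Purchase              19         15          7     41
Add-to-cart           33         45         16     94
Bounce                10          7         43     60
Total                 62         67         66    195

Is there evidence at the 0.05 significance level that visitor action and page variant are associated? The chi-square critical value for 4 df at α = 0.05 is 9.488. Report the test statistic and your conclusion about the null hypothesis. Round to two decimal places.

58.05; reject H₀

Grand total N = 195.
Expected counts (row total × column total / N):
  Purchase, Variant A: 41×62/195 = 13.0359
  Purchase, Variant B: 41×67/195 = 14.0872
  Purchase, Variant C: 41×66/195 = 13.8769
  Add-to-cart, Variant A: 94×62/195 = 29.8872
  Add-to-cart, Variant B: 94×67/195 = 32.2974
  Add-to-cart, Variant C: 94×66/195 = 31.8154
  Bounce, Variant A: 60×62/195 = 19.0769
  Bounce, Variant B: 60×67/195 = 20.6154
  Bounce, Variant C: 60×66/195 = 20.3077
Contributions (O − E)²/E:
  (19 − 13.0359)²/13.0359 = 2.7287
  (15 − 14.0872)²/14.0872 = 0.0591
  (7 − 13.8769)²/13.8769 = 3.4079
  (33 − 29.8872)²/29.8872 = 0.3242
  (45 − 32.2974)²/32.2974 = 4.9959
  (16 − 31.8154)²/31.8154 = 7.8618
  (10 − 19.0769)²/19.0769 = 4.3188
  (7 − 20.6154)²/20.6154 = 8.9923
  (43 − 20.3077)²/20.3077 = 25.3569
χ² = 2.7287 + 0.0591 + 3.4079 + 0.3242 + 4.9959 + 7.8618 + 4.3188 + 8.9923 + 25.3569 = 58.05
df = (3−1)(3−1) = 4. Since 58.05 > 9.488, reject the null hypothesis of independence at α = 0.05.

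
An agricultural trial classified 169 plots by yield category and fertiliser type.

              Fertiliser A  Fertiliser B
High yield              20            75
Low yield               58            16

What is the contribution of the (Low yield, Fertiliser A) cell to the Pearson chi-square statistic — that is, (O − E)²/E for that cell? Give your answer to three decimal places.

16.649

Row total (Low yield) = 74; column total (Fertiliser A) = 78; N = 169.
Expected count E = 74 × 78 / 169 = 34.15385.
Contribution = (O − E)²/E = (58 − 34.15385)² / 34.15385 = 16.649.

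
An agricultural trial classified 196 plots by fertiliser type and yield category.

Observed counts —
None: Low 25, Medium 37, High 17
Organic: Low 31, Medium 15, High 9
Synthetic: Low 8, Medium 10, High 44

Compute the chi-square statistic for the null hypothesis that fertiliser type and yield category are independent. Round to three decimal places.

Row totals: 79, 55, 62. Column totals: 64, 62, 70. Grand total N = 196.
Expected counts (row total × column total / N):
  None, Low: 79×64/196 = 25.79592
  None, Medium: 79×62/196 = 24.98980
  None, High: 79×70/196 = 28.21429
  Organic, Low: 55×64/196 = 17.95918
  Organic, Medium: 55×62/196 = 17.39796
  Organic, High: 55×70/196 = 19.64286
  Synthetic, Low: 62×64/196 = 20.24490
  Synthetic, Medium: 62×62/196 = 19.61224
  Synthetic, High: 62×70/196 = 22.14286
Contributions (O − E)²/E:
  (25 − 25.79592)²/25.79592 = 0.0246
  (37 − 24.98980)²/24.98980 = 5.7722
  (17 − 28.21429)²/28.21429 = 4.4573
  (31 − 17.95918)²/17.95918 = 9.4694
  (15 − 17.39796)²/17.39796 = 0.3305
  (9 − 19.64286)²/19.64286 = 5.7665
  (8 − 20.24490)²/20.24490 = 7.4062
  (10 − 19.61224)²/19.61224 = 4.7111
  (44 − 22.14286)²/22.14286 = 21.5751
χ² = 0.0246 + 5.7722 + 4.4573 + 9.4694 + 0.3305 + 5.7665 + 7.4062 + 4.7111 + 21.5751 = 59.513

59.513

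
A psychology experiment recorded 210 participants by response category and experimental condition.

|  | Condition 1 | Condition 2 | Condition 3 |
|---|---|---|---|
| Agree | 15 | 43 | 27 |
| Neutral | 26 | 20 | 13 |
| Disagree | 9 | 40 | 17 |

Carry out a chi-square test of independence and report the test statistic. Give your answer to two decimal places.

20.28

Row totals: 85, 59, 66. Column totals: 50, 103, 57. Grand total N = 210.
Expected counts (row total × column total / N):
  Agree, Condition 1: 85×50/210 = 20.238
  Agree, Condition 2: 85×103/210 = 41.690
  Agree, Condition 3: 85×57/210 = 23.071
  Neutral, Condition 1: 59×50/210 = 14.048
  Neutral, Condition 2: 59×103/210 = 28.938
  Neutral, Condition 3: 59×57/210 = 16.014
  Disagree, Condition 1: 66×50/210 = 15.714
  Disagree, Condition 2: 66×103/210 = 32.371
  Disagree, Condition 3: 66×57/210 = 17.914
Contributions (O − E)²/E:
  (15 − 20.238)²/20.238 = 1.3557
  (43 − 41.690)²/41.690 = 0.0412
  (27 − 23.071)²/23.071 = 0.6691
  (26 − 14.048)²/14.048 = 10.1687
  (20 − 28.938)²/28.938 = 2.7607
  (13 − 16.014)²/16.014 = 0.5673
  (9 − 15.714)²/15.714 = 2.8686
  (40 − 32.371)²/32.371 = 1.7980
  (17 − 17.914)²/17.914 = 0.0466
χ² = 1.3557 + 0.0412 + 0.6691 + 10.1687 + 2.7607 + 0.5673 + 2.8686 + 1.7980 + 0.0466 = 20.28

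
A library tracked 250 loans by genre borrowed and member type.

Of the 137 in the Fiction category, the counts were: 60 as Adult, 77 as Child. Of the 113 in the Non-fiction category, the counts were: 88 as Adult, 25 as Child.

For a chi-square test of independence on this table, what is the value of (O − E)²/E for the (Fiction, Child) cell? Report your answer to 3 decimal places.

Row total (Fiction) = 137; column total (Child) = 102; N = 250.
Expected count E = 137 × 102 / 250 = 55.8960.
Contribution = (O − E)²/E = (77 − 55.8960)² / 55.8960 = 7.968.

7.968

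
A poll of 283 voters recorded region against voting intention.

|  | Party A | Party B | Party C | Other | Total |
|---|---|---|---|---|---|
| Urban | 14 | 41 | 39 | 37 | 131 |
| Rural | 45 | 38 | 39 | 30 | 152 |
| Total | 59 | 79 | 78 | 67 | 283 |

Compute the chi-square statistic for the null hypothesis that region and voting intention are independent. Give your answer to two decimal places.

15.66

Grand total N = 283.
Expected counts (row total × column total / N):
  Urban, Party A: 131×59/283 = 27.311
  Urban, Party B: 131×79/283 = 36.569
  Urban, Party C: 131×78/283 = 36.106
  Urban, Other: 131×67/283 = 31.014
  Rural, Party A: 152×59/283 = 31.689
  Rural, Party B: 152×79/283 = 42.431
  Rural, Party C: 152×78/283 = 41.894
  Rural, Other: 152×67/283 = 35.986
Contributions (O − E)²/E:
  (14 − 27.311)²/27.311 = 6.4876
  (41 − 36.569)²/36.569 = 0.5369
  (39 − 36.106)²/36.106 = 0.2320
  (37 − 31.014)²/31.014 = 1.1554
  (45 − 31.689)²/31.689 = 5.5913
  (38 − 42.431)²/42.431 = 0.4627
  (39 − 41.894)²/41.894 = 0.1999
  (30 − 35.986)²/35.986 = 0.9957
χ² = 6.4876 + 0.5369 + 0.2320 + 1.1554 + 5.5913 + 0.4627 + 0.1999 + 0.9957 = 15.66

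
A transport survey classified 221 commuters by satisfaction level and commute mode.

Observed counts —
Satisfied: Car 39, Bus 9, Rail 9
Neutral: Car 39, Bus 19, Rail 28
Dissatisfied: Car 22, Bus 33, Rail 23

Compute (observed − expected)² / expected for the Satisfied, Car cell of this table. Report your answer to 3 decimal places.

Row total (Satisfied) = 57; column total (Car) = 100; N = 221.
Expected count E = 57 × 100 / 221 = 25.7919.
Contribution = (O − E)²/E = (39 − 25.7919)² / 25.7919 = 6.764.

6.764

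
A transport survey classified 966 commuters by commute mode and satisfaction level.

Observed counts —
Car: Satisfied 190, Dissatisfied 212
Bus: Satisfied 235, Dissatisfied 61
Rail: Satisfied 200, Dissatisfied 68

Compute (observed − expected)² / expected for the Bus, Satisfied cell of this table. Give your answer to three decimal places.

9.875

Row total (Bus) = 296; column total (Satisfied) = 625; N = 966.
Expected count E = 296 × 625 / 966 = 191.5114.
Contribution = (O − E)²/E = (235 − 191.5114)² / 191.5114 = 9.875.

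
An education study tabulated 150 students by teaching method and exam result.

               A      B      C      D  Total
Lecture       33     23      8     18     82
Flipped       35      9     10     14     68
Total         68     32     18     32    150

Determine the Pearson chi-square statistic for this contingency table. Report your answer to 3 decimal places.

Grand total N = 150.
Expected counts (row total × column total / N):
  Lecture, A: 82×68/150 = 37.1733
  Lecture, B: 82×32/150 = 17.4933
  Lecture, C: 82×18/150 = 9.8400
  Lecture, D: 82×32/150 = 17.4933
  Flipped, A: 68×68/150 = 30.8267
  Flipped, B: 68×32/150 = 14.5067
  Flipped, C: 68×18/150 = 8.1600
  Flipped, D: 68×32/150 = 14.5067
Contributions (O − E)²/E:
  (33 − 37.1733)²/37.1733 = 0.4685
  (23 − 17.4933)²/17.4933 = 1.7334
  (8 − 9.8400)²/9.8400 = 0.3441
  (18 − 17.4933)²/17.4933 = 0.0147
  (35 − 30.8267)²/30.8267 = 0.5650
  (9 − 14.5067)²/14.5067 = 2.0903
  (10 − 8.1600)²/8.1600 = 0.4149
  (14 − 14.5067)²/14.5067 = 0.0177
χ² = 0.4685 + 1.7334 + 0.3441 + 0.0147 + 0.5650 + 2.0903 + 0.4149 + 0.0177 = 5.649

5.649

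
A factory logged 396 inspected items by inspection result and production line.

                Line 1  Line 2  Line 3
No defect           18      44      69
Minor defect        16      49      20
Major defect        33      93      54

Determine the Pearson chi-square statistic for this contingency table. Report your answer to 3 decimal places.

24.617

Row totals: 131, 85, 180. Column totals: 67, 186, 143. Grand total N = 396.
Expected counts (row total × column total / N):
  No defect, Line 1: 131×67/396 = 22.1641
  No defect, Line 2: 131×186/396 = 61.5303
  No defect, Line 3: 131×143/396 = 47.3056
  Minor defect, Line 1: 85×67/396 = 14.3813
  Minor defect, Line 2: 85×186/396 = 39.9242
  Minor defect, Line 3: 85×143/396 = 30.6944
  Major defect, Line 1: 180×67/396 = 30.4545
  Major defect, Line 2: 180×186/396 = 84.5455
  Major defect, Line 3: 180×143/396 = 65.0000
Contributions (O − E)²/E:
  (18 − 22.1641)²/22.1641 = 0.7823
  (44 − 61.5303)²/61.5303 = 4.9945
  (69 − 47.3056)²/47.3056 = 9.9491
  (16 − 14.3813)²/14.3813 = 0.1822
  (49 − 39.9242)²/39.9242 = 2.0632
  (20 − 30.6944)²/30.6944 = 3.7261
  (33 − 30.4545)²/30.4545 = 0.2128
  (93 − 84.5455)²/84.5455 = 0.8454
  (54 − 65.0000)²/65.0000 = 1.8615
χ² = 0.7823 + 4.9945 + 9.9491 + 0.1822 + 2.0632 + 3.7261 + 0.2128 + 0.8454 + 1.8615 = 24.617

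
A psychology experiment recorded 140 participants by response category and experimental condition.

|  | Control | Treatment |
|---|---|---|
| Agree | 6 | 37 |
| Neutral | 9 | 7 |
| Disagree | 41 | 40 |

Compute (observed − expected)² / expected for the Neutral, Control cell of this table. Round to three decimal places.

1.056

Row total (Neutral) = 16; column total (Control) = 56; N = 140.
Expected count E = 16 × 56 / 140 = 6.4000.
Contribution = (O − E)²/E = (9 − 6.4000)² / 6.4000 = 1.056.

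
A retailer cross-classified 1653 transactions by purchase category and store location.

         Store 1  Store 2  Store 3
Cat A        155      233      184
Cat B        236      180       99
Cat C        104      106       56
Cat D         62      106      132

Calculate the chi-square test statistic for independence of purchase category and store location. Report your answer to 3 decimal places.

Row totals: 572, 515, 266, 300. Column totals: 557, 625, 471. Grand total N = 1653.
Expected counts (row total × column total / N):
  Cat A, Store 1: 572×557/1653 = 192.7429
  Cat A, Store 2: 572×625/1653 = 216.2734
  Cat A, Store 3: 572×471/1653 = 162.9837
  Cat B, Store 1: 515×557/1653 = 173.5360
  Cat B, Store 2: 515×625/1653 = 194.7217
  Cat B, Store 3: 515×471/1653 = 146.7423
  Cat C, Store 1: 266×557/1653 = 89.6322
  Cat C, Store 2: 266×625/1653 = 100.5747
  Cat C, Store 3: 266×471/1653 = 75.7931
  Cat D, Store 1: 300×557/1653 = 101.0889
  Cat D, Store 2: 300×625/1653 = 113.4301
  Cat D, Store 3: 300×471/1653 = 85.4809
Contributions (O − E)²/E:
  (155 − 192.7429)²/192.7429 = 7.3908
  (233 − 216.2734)²/216.2734 = 1.2936
  (184 − 162.9837)²/162.9837 = 2.7100
  (236 − 173.5360)²/173.5360 = 22.4838
  (180 − 194.7217)²/194.7217 = 1.1130
  (99 − 146.7423)²/146.7423 = 15.5329
  (104 − 89.6322)²/89.6322 = 2.3031
  (106 − 100.5747)²/100.5747 = 0.2927
  (56 − 75.7931)²/75.7931 = 5.1689
  (62 − 101.0889)²/101.0889 = 15.1148
  (106 − 113.4301)²/113.4301 = 0.4867
  (132 − 85.4809)²/85.4809 = 25.3159
χ² = 7.3908 + 1.2936 + 2.7100 + 22.4838 + 1.1130 + 15.5329 + 2.3031 + 0.2927 + 5.1689 + 15.1148 + 0.4867 + 25.3159 = 99.206

99.206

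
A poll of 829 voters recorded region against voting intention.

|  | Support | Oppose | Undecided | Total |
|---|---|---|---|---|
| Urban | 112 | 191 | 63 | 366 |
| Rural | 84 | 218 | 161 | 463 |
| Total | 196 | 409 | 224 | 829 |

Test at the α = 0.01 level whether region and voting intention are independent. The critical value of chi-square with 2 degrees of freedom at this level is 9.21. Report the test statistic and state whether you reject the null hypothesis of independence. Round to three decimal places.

Grand total N = 829.
Expected counts (row total × column total / N):
  Urban, Support: 366×196/829 = 86.5332
  Urban, Oppose: 366×409/829 = 180.5718
  Urban, Undecided: 366×224/829 = 98.8951
  Rural, Support: 463×196/829 = 109.4668
  Rural, Oppose: 463×409/829 = 228.4282
  Rural, Undecided: 463×224/829 = 125.1049
Contributions (O − E)²/E:
  (112 − 86.5332)²/86.5332 = 7.4949
  (191 − 180.5718)²/180.5718 = 0.6022
  (63 − 98.8951)²/98.8951 = 13.0285
  (84 − 109.4668)²/109.4668 = 5.9247
  (218 − 228.4282)²/228.4282 = 0.4761
  (161 − 125.1049)²/125.1049 = 10.2990
χ² = 7.4949 + 0.6022 + 13.0285 + 5.9247 + 0.4761 + 10.2990 = 37.825
df = (2−1)(3−1) = 2. Since 37.825 > 9.21, reject the null hypothesis of independence at α = 0.01.

37.825; reject H₀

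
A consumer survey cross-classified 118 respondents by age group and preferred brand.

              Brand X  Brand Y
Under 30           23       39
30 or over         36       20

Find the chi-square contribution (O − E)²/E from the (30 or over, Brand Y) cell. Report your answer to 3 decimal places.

2.286

Row total (30 or over) = 56; column total (Brand Y) = 59; N = 118.
Expected count E = 56 × 59 / 118 = 28.0000.
Contribution = (O − E)²/E = (20 − 28.0000)² / 28.0000 = 2.286.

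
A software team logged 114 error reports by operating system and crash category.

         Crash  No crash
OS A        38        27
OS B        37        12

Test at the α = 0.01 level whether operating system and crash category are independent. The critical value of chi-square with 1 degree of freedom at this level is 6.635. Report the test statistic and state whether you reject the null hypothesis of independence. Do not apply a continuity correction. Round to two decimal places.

3.61; fail to reject H₀

Row totals: 65, 49. Column totals: 75, 39. Grand total N = 114.
Expected counts (row total × column total / N):
  OS A, Crash: 65×75/114 = 42.763
  OS A, No crash: 65×39/114 = 22.237
  OS B, Crash: 49×75/114 = 32.237
  OS B, No crash: 49×39/114 = 16.763
Contributions (O − E)²/E:
  (38 − 42.763)²/42.763 = 0.5305
  (27 − 22.237)²/22.237 = 1.0202
  (37 − 32.237)²/32.237 = 0.7037
  (12 − 16.763)²/16.763 = 1.3533
χ² = 0.5305 + 1.0202 + 0.7037 + 1.3533 = 3.61
df = (2−1)(2−1) = 1. Since 3.61 < 6.635, fail to reject the null hypothesis of independence at α = 0.01.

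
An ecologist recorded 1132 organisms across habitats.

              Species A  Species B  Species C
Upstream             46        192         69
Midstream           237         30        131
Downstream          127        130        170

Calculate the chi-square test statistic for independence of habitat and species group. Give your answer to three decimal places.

288.118

Row totals: 307, 398, 427. Column totals: 410, 352, 370. Grand total N = 1132.
Expected counts (row total × column total / N):
  Upstream, Species A: 307×410/1132 = 111.1926
  Upstream, Species B: 307×352/1132 = 95.4629
  Upstream, Species C: 307×370/1132 = 100.3445
  Midstream, Species A: 398×410/1132 = 144.1519
  Midstream, Species B: 398×352/1132 = 123.7597
  Midstream, Species C: 398×370/1132 = 130.0883
  Downstream, Species A: 427×410/1132 = 154.6555
  Downstream, Species B: 427×352/1132 = 132.7774
  Downstream, Species C: 427×370/1132 = 139.5671
Contributions (O − E)²/E:
  (46 − 111.1926)²/111.1926 = 38.2226
  (192 − 95.4629)²/95.4629 = 97.6234
  (69 − 100.3445)²/100.3445 = 9.7910
  (237 − 144.1519)²/144.1519 = 59.8034
  (30 − 123.7597)²/123.7597 = 71.0319
  (131 − 130.0883)²/130.0883 = 0.0064
  (127 − 154.6555)²/154.6555 = 4.9454
  (130 − 132.7774)²/132.7774 = 0.0581
  (170 − 139.5671)²/139.5671 = 6.6360
χ² = 38.2226 + 97.6234 + 9.7910 + 59.8034 + 71.0319 + 0.0064 + 4.9454 + 0.0581 + 6.6360 = 288.118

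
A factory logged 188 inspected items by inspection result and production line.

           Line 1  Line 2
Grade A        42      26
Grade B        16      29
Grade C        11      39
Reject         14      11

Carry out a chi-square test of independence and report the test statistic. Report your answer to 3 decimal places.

Row totals: 68, 45, 50, 25. Column totals: 83, 105. Grand total N = 188.
Expected counts (row total × column total / N):
  Grade A, Line 1: 68×83/188 = 30.0213
  Grade A, Line 2: 68×105/188 = 37.9787
  Grade B, Line 1: 45×83/188 = 19.8670
  Grade B, Line 2: 45×105/188 = 25.1330
  Grade C, Line 1: 50×83/188 = 22.0745
  Grade C, Line 2: 50×105/188 = 27.9255
  Reject, Line 1: 25×83/188 = 11.0372
  Reject, Line 2: 25×105/188 = 13.9628
Contributions (O − E)²/E:
  (42 − 30.0213)²/30.0213 = 4.7796
  (26 − 37.9787)²/37.9787 = 3.7782
  (16 − 19.8670)²/19.8670 = 0.7527
  (29 − 25.1330)²/25.1330 = 0.5950
  (11 − 22.0745)²/22.0745 = 5.5559
  (39 − 27.9255)²/27.9255 = 4.3918
  (14 − 11.0372)²/11.0372 = 0.7953
  (11 − 13.9628)²/13.9628 = 0.6287
χ² = 4.7796 + 3.7782 + 0.7527 + 0.5950 + 5.5559 + 4.3918 + 0.7953 + 0.6287 = 21.277

21.277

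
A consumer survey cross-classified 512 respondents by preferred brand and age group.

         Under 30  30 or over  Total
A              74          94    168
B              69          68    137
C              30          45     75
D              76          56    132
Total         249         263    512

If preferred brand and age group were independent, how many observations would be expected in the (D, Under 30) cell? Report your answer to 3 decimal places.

Row total (D) = 132; column total (Under 30) = 249; grand total N = 512.
Expected count = (row total × column total) / N = 132 × 249 / 512 = 64.195.

64.195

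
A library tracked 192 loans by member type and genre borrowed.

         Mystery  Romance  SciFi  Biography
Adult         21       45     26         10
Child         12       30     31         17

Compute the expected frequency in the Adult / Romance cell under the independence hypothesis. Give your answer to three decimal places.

39.844

Row total (Adult) = 102; column total (Romance) = 75; grand total N = 192.
Expected count = (row total × column total) / N = 102 × 75 / 192 = 39.844.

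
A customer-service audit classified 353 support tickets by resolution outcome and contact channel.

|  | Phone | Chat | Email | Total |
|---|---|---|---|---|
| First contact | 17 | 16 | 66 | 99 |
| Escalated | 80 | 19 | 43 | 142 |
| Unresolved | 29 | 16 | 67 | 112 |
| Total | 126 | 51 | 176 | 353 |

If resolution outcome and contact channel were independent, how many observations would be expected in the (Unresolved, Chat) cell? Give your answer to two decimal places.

16.18

Row total (Unresolved) = 112; column total (Chat) = 51; grand total N = 353.
Expected count = (row total × column total) / N = 112 × 51 / 353 = 16.18.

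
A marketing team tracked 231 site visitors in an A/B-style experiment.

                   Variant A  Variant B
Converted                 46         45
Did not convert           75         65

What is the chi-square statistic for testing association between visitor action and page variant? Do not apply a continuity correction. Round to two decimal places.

Row totals: 91, 140. Column totals: 121, 110. Grand total N = 231.
Expected counts (row total × column total / N):
  Converted, Variant A: 91×121/231 = 47.667
  Converted, Variant B: 91×110/231 = 43.333
  Did not convert, Variant A: 140×121/231 = 73.333
  Did not convert, Variant B: 140×110/231 = 66.667
Contributions (O − E)²/E:
  (46 − 47.667)²/47.667 = 0.0583
  (45 − 43.333)²/43.333 = 0.0641
  (75 − 73.333)²/73.333 = 0.0379
  (65 − 66.667)²/66.667 = 0.0417
χ² = 0.0583 + 0.0641 + 0.0379 + 0.0417 = 0.20

0.20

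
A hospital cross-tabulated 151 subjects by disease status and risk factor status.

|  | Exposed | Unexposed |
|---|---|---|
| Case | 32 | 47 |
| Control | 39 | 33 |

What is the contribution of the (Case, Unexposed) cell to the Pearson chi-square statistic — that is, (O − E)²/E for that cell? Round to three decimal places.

Row total (Case) = 79; column total (Unexposed) = 80; N = 151.
Expected count E = 79 × 80 / 151 = 41.8543.
Contribution = (O − E)²/E = (47 − 41.8543)² / 41.8543 = 0.633.

0.633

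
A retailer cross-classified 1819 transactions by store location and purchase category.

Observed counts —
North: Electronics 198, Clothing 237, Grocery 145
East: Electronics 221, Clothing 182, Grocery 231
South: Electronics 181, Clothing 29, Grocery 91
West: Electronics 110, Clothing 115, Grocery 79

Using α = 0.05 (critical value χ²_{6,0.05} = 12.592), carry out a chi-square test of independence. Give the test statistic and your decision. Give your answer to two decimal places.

124.85; reject H₀

Row totals: 580, 634, 301, 304. Column totals: 710, 563, 546. Grand total N = 1819.
Expected counts (row total × column total / N):
  North, Electronics: 580×710/1819 = 226.388
  North, Clothing: 580×563/1819 = 179.516
  North, Grocery: 580×546/1819 = 174.096
  East, Electronics: 634×710/1819 = 247.466
  East, Clothing: 634×563/1819 = 196.230
  East, Grocery: 634×546/1819 = 190.305
  South, Electronics: 301×710/1819 = 117.488
  South, Clothing: 301×563/1819 = 93.163
  South, Grocery: 301×546/1819 = 90.350
  West, Electronics: 304×710/1819 = 118.659
  West, Clothing: 304×563/1819 = 94.091
  West, Grocery: 304×546/1819 = 91.250
Contributions (O − E)²/E:
  (198 − 226.388)²/226.388 = 3.5597
  (237 − 179.516)²/179.516 = 18.4073
  (145 − 174.096)²/174.096 = 4.8627
  (221 − 247.466)²/247.466 = 2.8305
  (182 − 196.230)²/196.230 = 1.0319
  (231 − 190.305)²/190.305 = 8.7023
  (181 − 117.488)²/117.488 = 34.3335
  (29 − 93.163)²/93.163 = 44.1902
  (91 − 90.350)²/90.350 = 0.0047
  (110 − 118.659)²/118.659 = 0.6319
  (115 − 94.091)²/94.091 = 4.6464
  (79 − 91.250)²/91.250 = 1.6445
χ² = 3.5597 + 18.4073 + 4.8627 + 2.8305 + 1.0319 + 8.7023 + 34.3335 + 44.1902 + 0.0047 + 0.6319 + 4.6464 + 1.6445 = 124.85
df = (4−1)(3−1) = 6. Since 124.85 > 12.592, reject the null hypothesis of independence at α = 0.05.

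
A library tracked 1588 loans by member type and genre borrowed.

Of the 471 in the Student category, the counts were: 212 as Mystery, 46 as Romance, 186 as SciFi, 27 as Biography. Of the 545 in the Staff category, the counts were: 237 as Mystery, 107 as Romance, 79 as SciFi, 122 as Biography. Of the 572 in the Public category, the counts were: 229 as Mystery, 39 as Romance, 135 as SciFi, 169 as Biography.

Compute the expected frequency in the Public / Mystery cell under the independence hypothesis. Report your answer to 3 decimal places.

244.217

Row total (Public) = 572; column total (Mystery) = 678; grand total N = 1588.
Expected count = (row total × column total) / N = 572 × 678 / 1588 = 244.217.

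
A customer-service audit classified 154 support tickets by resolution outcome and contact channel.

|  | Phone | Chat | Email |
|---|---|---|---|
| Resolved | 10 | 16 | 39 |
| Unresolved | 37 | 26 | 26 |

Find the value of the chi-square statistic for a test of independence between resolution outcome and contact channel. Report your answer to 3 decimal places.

17.168

Row totals: 65, 89. Column totals: 47, 42, 65. Grand total N = 154.
Expected counts (row total × column total / N):
  Resolved, Phone: 65×47/154 = 19.8377
  Resolved, Chat: 65×42/154 = 17.7273
  Resolved, Email: 65×65/154 = 27.4351
  Unresolved, Phone: 89×47/154 = 27.1623
  Unresolved, Chat: 89×42/154 = 24.2727
  Unresolved, Email: 89×65/154 = 37.5649
Contributions (O − E)²/E:
  (10 − 19.8377)²/19.8377 = 4.8786
  (16 − 17.7273)²/17.7273 = 0.1683
  (39 − 27.4351)²/27.4351 = 4.8750
  (37 − 27.1623)²/27.1623 = 3.5630
  (26 − 24.2727)²/24.2727 = 0.1229
  (26 − 37.5649)²/37.5649 = 3.5604
χ² = 4.8786 + 0.1683 + 4.8750 + 3.5630 + 0.1229 + 3.5604 = 17.168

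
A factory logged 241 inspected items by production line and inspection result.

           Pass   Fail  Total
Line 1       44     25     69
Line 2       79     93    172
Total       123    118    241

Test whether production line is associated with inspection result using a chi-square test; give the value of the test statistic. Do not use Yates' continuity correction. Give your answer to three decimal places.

Grand total N = 241.
Expected counts (row total × column total / N):
  Line 1, Pass: 69×123/241 = 35.2158
  Line 1, Fail: 69×118/241 = 33.7842
  Line 2, Pass: 172×123/241 = 87.7842
  Line 2, Fail: 172×118/241 = 84.2158
Contributions (O − E)²/E:
  (44 − 35.2158)²/35.2158 = 2.1911
  (25 − 33.7842)²/33.7842 = 2.2840
  (79 − 87.7842)²/87.7842 = 0.8790
  (93 − 84.2158)²/84.2158 = 0.9162
χ² = 2.1911 + 2.2840 + 0.8790 + 0.9162 = 6.270

6.270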